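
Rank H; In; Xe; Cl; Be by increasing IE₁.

H is in period 1, group 1; Be is in period 2, group 2; Cl is in period 3, group 17; In is in period 5, group 13; Xe is in period 5, group 18.
IE₁ increases left→right with effective nuclear charge and decreases top→bottom as the valence shell moves farther out.
These span different periods and groups, so the two trends combine.
Be > In: period and group pull opposite ways; the down-group shift dominates (900 vs 558 kJ/mol).
Xe > Be: the two effects oppose for this pair; the across-period effect wins (1170 vs 900 kJ/mol).
Cl > Xe: period and group pull opposite ways; the down-group shift dominates (1251 vs 1170 kJ/mol).
H > Cl: period and group pull opposite ways; the down-group shift dominates (1312 vs 1251 kJ/mol).
Approximate values (kJ/mol): H 1312, Be 900, Cl 1251, In 558, Xe 1170.
So from lowest to highest: In < Be < Xe < Cl < H.

In < Be < Xe < Cl < H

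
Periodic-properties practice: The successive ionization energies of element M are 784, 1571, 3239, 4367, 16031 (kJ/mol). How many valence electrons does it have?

Look for the largest jump between consecutive ionization energies: IE5/IE4 ≈ 3.7, far larger than any earlier ratio.
That jump marks the point where a core electron is being removed. So the atom has 4 valence electrons.

4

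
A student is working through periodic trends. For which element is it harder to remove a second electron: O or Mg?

The second ionization energy removes an electron from the +1 ion. For each element: O⁺ still has 5 valence electrons; Mg⁺ still has 1 valence electron.
All are still removing valence electrons, so compare the +1 ions as you would atoms: IE_2 generally rises across a period (higher Z_eff) and falls down a group (larger shell), subject to the usual subshell exceptions.
Valence configurations: O⁺ [He]2s²2p³, Mg⁺ [Ne]3s¹.
Tabulated IE_2 (kJ/mol): O 3388, Mg 1451.
Overall IE_2 order: Mg < O.

O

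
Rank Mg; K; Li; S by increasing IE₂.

After 1 electron has been removed, what remains? Mg⁺ still has 1 valence electron; K⁺ is the bare [Ar] core; Li⁺ is the bare [He] core; S⁺ still has 5 valence electrons.
Core electrons are held far more tightly than valence electrons, so K and Li top the IE_2 order.
Valence configurations: Mg⁺ [Ne]3s¹, S⁺ [Ne]3s²3p³.
Tabulated IE_2 (kJ/mol): Mg 1451, K 3052, Li 7298, S 2252.
Hence IE_2: Mg < S < K < Li.

Mg < S < K < Li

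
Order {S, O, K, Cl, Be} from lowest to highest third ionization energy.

After 2 electrons have been removed, what remains? S²⁺ still has 4 valence electrons; O²⁺ still has 4 valence electrons; K²⁺ is already 1 electron into the core; Cl²⁺ still has 5 valence electrons; Be²⁺ is the bare [He] core.
Usually core removal costs more than valence removal, but here the competition is close: a tightly held n=2 valence electron can cost more to remove than an n=3 core electron, so the actual values have to decide it.
Valence configurations: S²⁺ [Ne]3s²3p², O²⁺ [He]2s²2p², Cl²⁺ [Ne]3s²3p³.
Approximate IE_3 values (kJ/mol): S 3357, O 5300, K 4420, Cl 3822, Be 14849.
Overall IE_3 order: S < Cl < K < O < Be.

S, Cl, K, O, Be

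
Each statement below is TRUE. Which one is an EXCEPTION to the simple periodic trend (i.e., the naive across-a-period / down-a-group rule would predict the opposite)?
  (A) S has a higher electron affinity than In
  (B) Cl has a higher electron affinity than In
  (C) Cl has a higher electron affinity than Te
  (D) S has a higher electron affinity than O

(D)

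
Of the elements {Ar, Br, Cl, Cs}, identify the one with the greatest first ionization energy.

Cl is in period 3, group 17; Ar is in period 3, group 18; Br is in period 4, group 17; Cs is in period 6, group 1.
IE₁ increases left→right with effective nuclear charge and decreases top→bottom as the valence shell moves farther out.
Here both period and group differ, so the two effects have to be weighed against each other.
Br > Cs: relative to Cs, both the across-period and down-group shifts push Br's first ionization energy up.
Cl > Br: Cl sits above Br in group 17, so the down-group effect alone puts Cl higher.
Ar > Cl: Ar lies to the right of Cl in period 3, so the across-period effect alone puts Ar higher.
Tabulated first ionization energy (kJ/mol): Cl 1251, Ar 1521, Br 1140, Cs 376.
The greatest first ionization energy among these belongs to Ar.

Ar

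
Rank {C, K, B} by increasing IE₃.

Consider each +2 ion: C²⁺ still has 2 valence electrons; K²⁺ is already 1 electron into the core; B²⁺ still has 1 valence electron.
Usually core removal costs more than valence removal, but here the competition is close: a tightly held n=2 valence electron can cost more to remove than an n=3 core electron, so the actual values have to decide it.
Valence configurations: C²⁺ [He]2s², B²⁺ [He]2s¹.
Tabulated IE_3 (kJ/mol): C 4620, K 4420, B 3660.
Hence IE_3: B < K < C.

B < K < C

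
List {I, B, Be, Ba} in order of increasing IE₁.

Be is in period 2, group 2; B is in period 2, group 13; I is in period 5, group 17; Ba is in period 6, group 2.
First ionization energy rises across a period (greater Z_eff holds electrons more tightly) and falls down a group (valence electrons are farther from the nucleus).
Neither a single period nor a single group — weigh both effects.
B > Ba: relative to Ba, both the across-period and down-group shifts push B's first ionization energy up.
Be > B: this pair runs against the simple trend — see the exception note.
I > Be: period and group pull opposite ways; the across-period shift dominates (1008 vs 900 kJ/mol).
Note the exception: Be has a higher first ionization energy than B, contrary to the simple trend — removing B's lone 2p electron is easier than breaking Be's filled 2s².
Tabulated first ionization energy (kJ/mol): Be 900, B 801, I 1008, Ba 503.
So from lowest to highest: Ba < B < Be < I.

Ba < B < Be < I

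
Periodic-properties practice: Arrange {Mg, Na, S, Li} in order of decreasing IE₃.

Li > Mg > Na > S

The third ionization energy removes an electron from the +2 ion. For each element: Mg²⁺ is the bare [Ne] core; Na²⁺ is already 1 electron into the core; S²⁺ still has 4 valence electrons; Li²⁺ is already 1 electron into the core.
Pulling an electron out of a noble-gas core costs far more than removing a remaining valence electron, so Na, Mg and Li sit at the high end of IE_3.
Approximate IE_3 values (kJ/mol): Mg 7733, Na 6910, S 3357, Li 11815.
Overall IE_3 order: S < Na < Mg < Li.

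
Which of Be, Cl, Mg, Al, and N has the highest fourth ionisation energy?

IE_4 is the cost of taking one more electron from the +3 cation: Be³⁺ is already 1 electron into the core; Cl³⁺ still has 4 valence electrons; Mg³⁺ is already 1 electron into the core; Al³⁺ is the bare [Ne] core; N³⁺ still has 2 valence electrons.
Breaking into a closed-shell core is much more expensive than removing a leftover valence electron — Mg, Al and Be have the largest IE_4 here.
Valence configurations: Cl³⁺ [Ne]3s²3p², N³⁺ [He]2s².
Approximate IE_4 values (kJ/mol): Be 21007, Cl 5159, Mg 10543, Al 11577, N 7475.
So the fourth ionization energies run Cl < N < Mg < Al < Be.

Be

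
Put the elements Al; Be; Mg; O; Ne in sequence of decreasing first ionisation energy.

Removing the outermost electron gets harder across a period and easier down a group.
These span different periods and groups, so the two trends combine.
Mg > Al: this pair runs against the simple trend — see the exception note.
Be > Mg: they share group 2; the group trend gives Be the larger value.
O > Be: O lies to the right of Be in period 2, so the across-period effect alone puts O higher.
Ne > O: both are in period 2; the period trend gives Ne the larger value.
Note the exception: Mg has a higher first ionization energy than Al, contrary to the simple trend — Al's single 3p electron is easier to remove than one from Mg's filled 3s².
For reference (kJ/mol): Be 900, O 1314, Ne 2081, Mg 738, Al 578.
So from highest to lowest: Ne > O > Be > Mg > Al.

Ne > O > Be > Mg > Al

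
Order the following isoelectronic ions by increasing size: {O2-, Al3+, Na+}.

All of these have 10 electrons, so size is governed by nuclear charge alone: the more protons, the stronger the pull on the same electron cloud, and the smaller the ion.
Nuclear charges: Al3+ (Z=13), Na+ (Z=11), O2- (Z=8).
Smallest to largest: Al3+ < Na+ < O2-.

Al3+ < Na+ < O2-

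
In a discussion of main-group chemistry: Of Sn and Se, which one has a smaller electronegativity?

Sn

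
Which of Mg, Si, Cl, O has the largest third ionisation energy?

Mg

After 2 electrons have been removed, what remains? Mg²⁺ is the bare [Ne] core; Si²⁺ still has 2 valence electrons; Cl²⁺ still has 5 valence electrons; O²⁺ still has 4 valence electrons.
Pulling an electron out of a noble-gas core costs far more than removing a remaining valence electron, so Mg sits at the high end of IE_3.
Valence configurations: Si²⁺ [Ne]3s², Cl²⁺ [Ne]3s²3p³, O²⁺ [He]2s²2p².
Approximate IE_3 values (kJ/mol): Mg 7733, Si 3232, Cl 3822, O 5300.
Putting it together, IE_3: Si < Cl < O < Mg.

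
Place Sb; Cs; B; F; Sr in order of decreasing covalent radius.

Cs > Sr > Sb > B > F

B is in period 2, group 13; F is in period 2, group 17; Sr is in period 5, group 2; Sb is in period 5, group 15; Cs is in period 6, group 1.
Moving right in a period, electrons are added to the same shell under a stronger nuclear pull, so atoms get smaller; moving down, a new shell is opened and atoms get larger.
Here both period and group differ, so the two effects have to be weighed against each other.
B > F: both are in period 2; the period trend gives B the larger value.
Sb > B: the two effects oppose for this pair; the down-group effect wins (140 vs 85 pm).
Sr > Sb: Sr lies to the left of Sb in period 5, so the across-period effect alone puts Sr larger.
Cs > Sr: both effects reinforce here, so Cs is clearly the larger of the two.
For reference (pm): B 85, F 64, Sr 185, Sb 140, Cs 232.
So from largest to smallest: Cs > Sr > Sb > B > F.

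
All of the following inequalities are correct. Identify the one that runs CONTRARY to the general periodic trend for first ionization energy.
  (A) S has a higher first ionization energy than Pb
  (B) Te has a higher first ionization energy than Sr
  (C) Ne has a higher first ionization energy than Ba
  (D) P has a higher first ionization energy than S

(D)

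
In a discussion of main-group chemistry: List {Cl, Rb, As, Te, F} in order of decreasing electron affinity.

EA tends to increase across a period and decrease down a group, though the pattern is less regular than for IE or radius.
Here both period and group differ, so the two effects have to be weighed against each other.
As > Rb: both effects reinforce here, so As is clearly the higher of the two.
Te > As: period and group pull opposite ways; the across-period shift dominates (190 vs 78 kJ/mol).
F > Te: relative to Te, both the across-period and down-group shifts push F's electron affinity up.
Cl > F: this pair runs against the simple trend — see the exception note.
Note the exception: Cl has a higher electron affinity than F, contrary to the simple trend — F's small 2p subshell makes the incoming electron feel strong e⁻–e⁻ repulsion, so Cl actually releases more energy on gaining an electron.
Approximate values (kJ/mol): F 328, Cl 349, As 78, Rb 47, Te 190.
So from highest to lowest: Cl > F > Te > As > Rb.

Cl > F > Te > As > Rb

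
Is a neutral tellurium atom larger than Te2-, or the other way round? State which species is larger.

Forming Te2- adds 2 electrons to Te. More electron–electron repulsion in the same shell, with unchanged nuclear charge, lets the cloud expand.
An anion is larger than its parent atom: Te2- > Te.

Te2-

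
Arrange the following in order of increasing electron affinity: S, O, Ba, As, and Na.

Ba, Na, As, O, S

Atoms with high Z_eff and room in the valence shell (especially the halogens) have the most exothermic electron affinities.
Neither a single period nor a single group — weigh both effects.
Na > Ba: the two effects oppose for this pair; the down-group effect wins (53 vs 14 kJ/mol).
As > Na: the two effects oppose for this pair; the across-period effect wins (78 vs 53 kJ/mol).
O > As: both effects reinforce here, so O is clearly the higher of the two.
S > O: this pair runs against the simple trend — see the exception note.
Note the exception: S has a higher electron affinity than O, contrary to the simple trend — the compact 2p subshell of O repels the added electron more than S's larger 3p does.
Approximate values (kJ/mol): O 141, Na 53, S 200, As 78, Ba 14.
So from lowest to highest: Ba < Na < As < O < S.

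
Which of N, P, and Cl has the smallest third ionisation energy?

P

Consider each +2 ion: N²⁺ still has 3 valence electrons; P²⁺ still has 3 valence electrons; Cl²⁺ still has 5 valence electrons.
All are still removing valence electrons, so compare the +2 ions as you would atoms: IE_3 generally rises across a period (higher Z_eff) and falls down a group (larger shell), subject to the usual subshell exceptions.
Valence configurations: N²⁺ [He]2s²2p¹, P²⁺ [Ne]3s²3p¹, Cl²⁺ [Ne]3s²3p³.
The numbers (kJ/mol): N 4578, P 2914, Cl 3822.
Hence IE_3: P < Cl < N.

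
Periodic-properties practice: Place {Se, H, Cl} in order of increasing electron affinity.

Atoms with high Z_eff and room in the valence shell (especially the halogens) have the most exothermic electron affinities.
Neither a single period nor a single group — weigh both effects.
Se > H: the two effects oppose for this pair; the across-period effect wins (195 vs 73 kJ/mol).
Cl > Se: both effects reinforce here, so Cl is clearly the higher of the two.
For reference (kJ/mol): H 73, Cl 349, Se 195.
So from lowest to highest: H < Se < Cl.

H < Se < Cl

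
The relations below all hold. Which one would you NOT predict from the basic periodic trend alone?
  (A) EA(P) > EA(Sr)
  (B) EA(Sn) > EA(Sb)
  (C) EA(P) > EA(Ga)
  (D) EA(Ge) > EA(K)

The general trend: electron affinity increases across a period and decreases down a group.
(A) P (period 3, group 15) vs Sr (period 5, group 2): the stated order agrees with the simple trend.
(B) Sn (period 5, group 14) vs Sb (period 5, group 15): the stated order contradicts the simple trend.
(C) P (period 3, group 15) vs Ga (period 4, group 13): the stated order agrees with the simple trend.
(D) Ge (period 4, group 14) vs K (period 4, group 1): the stated order agrees with the simple trend.
The exception is (B): adding an electron to Sb's half-filled 5p³ is unfavourable, so Sn has the more exothermic EA.

(B)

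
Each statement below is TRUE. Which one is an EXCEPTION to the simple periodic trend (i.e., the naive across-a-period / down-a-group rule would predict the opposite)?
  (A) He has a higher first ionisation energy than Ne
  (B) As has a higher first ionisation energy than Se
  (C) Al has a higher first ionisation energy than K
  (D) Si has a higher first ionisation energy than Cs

The general trend: first ionisation energy increases across a period and decreases down a group.
(A) He (period 1, group 18) vs Ne (period 2, group 18): the stated order agrees with the simple trend.
(B) As (period 4, group 15) vs Se (period 4, group 16): the stated order contradicts the simple trend.
(C) Al (period 3, group 13) vs K (period 4, group 1): the stated order agrees with the simple trend.
(D) Si (period 3, group 14) vs Cs (period 6, group 1): the stated order agrees with the simple trend.
The exception is (B): Se (4p⁴) ionizes more easily than half-filled As (4p³).

(B)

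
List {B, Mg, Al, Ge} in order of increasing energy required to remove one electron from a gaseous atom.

Al < Mg < Ge < B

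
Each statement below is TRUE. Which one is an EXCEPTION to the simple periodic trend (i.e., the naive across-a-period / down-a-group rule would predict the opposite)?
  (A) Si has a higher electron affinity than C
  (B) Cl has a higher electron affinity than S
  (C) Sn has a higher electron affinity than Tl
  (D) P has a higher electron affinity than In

(A)

The general trend: electron affinity increases across a period and decreases down a group.
(A) Si (period 3, group 14) vs C (period 2, group 14): the stated order contradicts the simple trend.
(B) Cl (period 3, group 17) vs S (period 3, group 16): the stated order agrees with the simple trend.
(C) Sn (period 5, group 14) vs Tl (period 6, group 13): the stated order agrees with the simple trend.
(D) P (period 3, group 15) vs In (period 5, group 13): the stated order agrees with the simple trend.
The exception is (A): Si's larger, more diffuse 3p orbitals accept an added electron slightly more readily than C's compact 2p.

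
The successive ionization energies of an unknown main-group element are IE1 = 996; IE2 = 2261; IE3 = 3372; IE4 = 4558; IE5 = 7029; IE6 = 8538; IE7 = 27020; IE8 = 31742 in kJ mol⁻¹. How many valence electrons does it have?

Look for the largest jump between consecutive ionization energies: IE7/IE6 ≈ 3.2, far larger than any earlier ratio.
That jump marks the point where a core electron is being removed. So the atom has 6 valence electrons.

6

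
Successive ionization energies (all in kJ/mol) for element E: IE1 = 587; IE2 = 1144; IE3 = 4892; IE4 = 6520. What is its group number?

Group 2

Look for the largest jump between consecutive ionization energies: IE3/IE2 ≈ 4.3, far larger than any earlier ratio.
That jump marks the point where a core electron is being removed. So the atom has 2 valence electrons.
A main-group element with 2 valence electrons is in group 2.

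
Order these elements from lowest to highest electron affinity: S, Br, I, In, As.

In < As < S < I < Br

Atoms with high Z_eff and room in the valence shell (especially the halogens) have the most exothermic electron affinities.
Neither a single period nor a single group — weigh both effects.
As > In: relative to In, both the across-period and down-group shifts push As's electron affinity up.
S > As: both effects reinforce here, so S is clearly the higher of the two.
I > S: period and group pull opposite ways; the across-period shift dominates (295 vs 200 kJ/mol).
Br > I: they share group 17; the group trend gives Br the larger value.
For reference (kJ/mol): S 200, As 78, Br 325, In 29, I 295.
So from lowest to highest: In < As < S < I < Br.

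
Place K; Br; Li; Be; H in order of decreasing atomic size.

K > Li > Br > Be > H

Moving right in a period, electrons are added to the same shell under a stronger nuclear pull, so atoms get smaller; moving down, a new shell is opened and atoms get larger.
These span different periods and groups, so the two trends combine.
Be > H: period and group pull opposite ways; the down-group shift dominates (102 vs 32 pm).
Br > Be: the two effects oppose for this pair; the down-group effect wins (114 vs 102 pm).
Li > Br: the two effects oppose for this pair; the across-period effect wins (133 vs 114 pm).
K > Li: K sits below Li in group 1, so the down-group effect alone puts K larger.
Approximate values (pm): H 32, Li 133, Be 102, K 196, Br 114.
So from largest to smallest: K > Li > Br > Be > H.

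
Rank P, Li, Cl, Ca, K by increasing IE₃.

After 2 electrons have been removed, what remains? P²⁺ still has 3 valence electrons; Li²⁺ is already 1 electron into the core; Cl²⁺ still has 5 valence electrons; Ca²⁺ is the bare [Ar] core; K²⁺ is already 1 electron into the core.
Pulling an electron out of a noble-gas core costs far more than removing a remaining valence electron, so K, Ca and Li sit at the high end of IE_3.
Valence configurations: P²⁺ [Ne]3s²3p¹, Cl²⁺ [Ne]3s²3p³.
The numbers (kJ/mol): P 2914, Li 11815, Cl 3822, Ca 4912, K 4420.
Hence IE_3: P < Cl < K < Ca < Li.

P < Cl < K < Ca < Li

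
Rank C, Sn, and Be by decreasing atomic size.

Sn > Be > C

Atomic radius shrinks across a period as nuclear charge pulls the same shell inward, and grows down a group as new shells are added.
These span different periods and groups, so the two trends combine.
Be > C: both are in period 2; the period trend gives Be the larger value.
Sn > Be: the two effects oppose for this pair; the down-group effect wins (140 vs 102 pm).
Tabulated atomic radius (pm): Be 102, C 75, Sn 140.
So from largest to smallest: Sn > Be > C.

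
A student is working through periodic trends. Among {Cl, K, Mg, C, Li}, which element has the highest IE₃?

Li

Consider each +2 ion: Cl²⁺ still has 5 valence electrons; K²⁺ is already 1 electron into the core; Mg²⁺ is the bare [Ne] core; C²⁺ still has 2 valence electrons; Li²⁺ is already 1 electron into the core.
Usually core removal costs more than valence removal, but here the competition is close: a tightly held n=2 valence electron can cost more to remove than an n=3 core electron, so the actual values have to decide it.
Valence configurations: Cl²⁺ [Ne]3s²3p³, C²⁺ [He]2s².
Approximate IE_3 values (kJ/mol): Cl 3822, K 4420, Mg 7733, C 4620, Li 11815.
Putting it together, IE_3: Cl < K < C < Mg < Li.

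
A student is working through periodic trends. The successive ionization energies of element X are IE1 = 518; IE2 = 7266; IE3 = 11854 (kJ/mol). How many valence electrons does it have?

1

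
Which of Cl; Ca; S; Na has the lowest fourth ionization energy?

S

The fourth ionization energy removes an electron from the +3 ion. For each element: Cl³⁺ still has 4 valence electrons; Ca³⁺ is already 1 electron into the core; S³⁺ still has 3 valence electrons; Na³⁺ is already 2 electrons into the core.
Breaking into a closed-shell core is much more expensive than removing a leftover valence electron — Ca and Na have the largest IE_4 here.
Valence configurations: Cl³⁺ [Ne]3s²3p², S³⁺ [Ne]3s²3p¹.
Approximate IE_4 values (kJ/mol): Cl 5159, Ca 6491, S 4556, Na 9543.
Overall IE_4 order: S < Cl < Ca < Na.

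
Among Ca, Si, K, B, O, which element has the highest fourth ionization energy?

IE_4 is the cost of taking one more electron from the +3 cation: Ca³⁺ is already 1 electron into the core; Si³⁺ still has 1 valence electron; K³⁺ is already 2 electrons into the core; B³⁺ is the bare [He] core; O³⁺ still has 3 valence electrons.
Usually core removal costs more than valence removal, but here the competition is close: a tightly held n=2 valence electron can cost more to remove than an n=3 core electron, so the actual values have to decide it.
Valence configurations: Si³⁺ [Ne]3s¹, O³⁺ [He]2s²2p¹.
The numbers (kJ/mol): Ca 6491, Si 4356, K 5877, B 25026, O 7469.
Overall IE_4 order: Si < K < Ca < O < B.

B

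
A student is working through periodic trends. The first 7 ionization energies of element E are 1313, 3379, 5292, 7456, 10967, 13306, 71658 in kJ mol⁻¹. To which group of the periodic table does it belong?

Group 16

Look for the largest jump between consecutive ionization energies: IE7/IE6 ≈ 5.4, far larger than any earlier ratio.
That jump marks the point where a core electron is being removed. So the atom has 6 valence electrons.
A main-group element with 6 valence electrons is in group 16.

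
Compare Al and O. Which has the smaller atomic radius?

Moving right in a period, electrons are added to the same shell under a stronger nuclear pull, so atoms get smaller; moving down, a new shell is opened and atoms get larger.
Neither a single period nor a single group — weigh both effects.
Al > O: relative to O, both the across-period and down-group shifts push Al's atomic radius up.
Tabulated atomic radius (pm): O 63, Al 126.
So O has the smaller atomic radius (O < Al).

O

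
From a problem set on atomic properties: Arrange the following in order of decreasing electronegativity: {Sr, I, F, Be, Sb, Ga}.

EN rises left→right (higher Z_eff, smaller atoms) and falls top→bottom (larger, more shielded atoms).
Neither a single period nor a single group — weigh both effects.
Be > Sr: Be sits above Sr in group 2, so the down-group effect alone puts Be higher.
Ga > Be: period and group pull opposite ways; the across-period shift dominates (1.81 vs 1.57).
Sb > Ga: the two effects oppose for this pair; the across-period effect wins (2.05 vs 1.81).
I > Sb: both are in period 5; the period trend gives I the larger value.
F > I: they share group 17; the group trend gives F the larger value.
Approximate values (Pauling): Be 1.57, F 3.98, Ga 1.81, Sr 0.95, Sb 2.05, I 2.66.
So from highest to lowest: F > I > Sb > Ga > Be > Sr.

F, I, Sb, Ga, Be, Sr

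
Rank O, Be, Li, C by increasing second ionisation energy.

Be < C < O < Li

IE_2 is the cost of taking one more electron from the +1 cation: O⁺ still has 5 valence electrons; Be⁺ still has 1 valence electron; Li⁺ is the bare [He] core; C⁺ still has 3 valence electrons.
Breaking into a closed-shell core is much more expensive than removing a leftover valence electron — Li has the largest IE_2 here.
Valence configurations: O⁺ [He]2s²2p³, Be⁺ [He]2s¹, C⁺ [He]2s²2p¹.
The numbers (kJ/mol): O 3388, Be 1757, Li 7298, C 2353.
So the second ionization energies run Be < C < O < Li.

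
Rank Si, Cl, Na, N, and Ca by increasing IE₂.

Ca < Si < Cl < N < Na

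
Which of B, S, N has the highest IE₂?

N

The second ionization energy removes an electron from the +1 ion. For each element: B⁺ still has 2 valence electrons; S⁺ still has 5 valence electrons; N⁺ still has 4 valence electrons.
All are still removing valence electrons, so compare the +1 ions as you would atoms: IE_2 generally rises across a period (higher Z_eff) and falls down a group (larger shell), subject to the usual subshell exceptions.
Valence configurations: B⁺ [He]2s², S⁺ [Ne]3s²3p³, N⁺ [He]2s²2p².
Tabulated IE_2 (kJ/mol): B 2427, S 2252, N 2856.
Putting it together, IE_2: S < B < N.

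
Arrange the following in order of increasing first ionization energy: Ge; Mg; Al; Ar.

Al, Mg, Ge, Ar

First ionization energy rises across a period (greater Z_eff holds electrons more tightly) and falls down a group (valence electrons are farther from the nucleus).
Here both period and group differ, so the two effects have to be weighed against each other.
Mg > Al: this pair runs against the simple trend — see the exception note.
Ge > Mg: period and group pull opposite ways; the across-period shift dominates (762 vs 738 kJ/mol).
Ar > Ge: both effects reinforce here, so Ar is clearly the higher of the two.
Note the exception: Mg has a higher first ionization energy than Al, contrary to the simple trend — Al's single 3p electron is easier to remove than one from Mg's filled 3s².
Tabulated first ionization energy (kJ/mol): Mg 738, Al 578, Ar 1521, Ge 762.
So from lowest to highest: Al < Mg < Ge < Ar.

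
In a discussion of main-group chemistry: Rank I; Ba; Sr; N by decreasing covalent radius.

N is in period 2, group 15; Sr is in period 5, group 2; I is in period 5, group 17; Ba is in period 6, group 2.
Atomic radius shrinks across a period as nuclear charge pulls the same shell inward, and grows down a group as new shells are added.
Here both period and group differ, so the two effects have to be weighed against each other.
I > N: the two effects oppose for this pair; the down-group effect wins (133 vs 71 pm).
Sr > I: both are in period 5; the period trend gives Sr the larger value.
Ba > Sr: they share group 2; the group trend gives Ba the larger value.
For reference (pm): N 71, Sr 185, I 133, Ba 196.
So from largest to smallest: Ba > Sr > I > N.

Ba > Sr > I > N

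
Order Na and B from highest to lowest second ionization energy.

After 1 electron has been removed, what remains? Na⁺ is the bare [Ne] core; B⁺ still has 2 valence electrons.
Pulling an electron out of a noble-gas core costs far more than removing a remaining valence electron, so Na sits at the high end of IE_2.
Approximate IE_2 values (kJ/mol): Na 4562, B 2427.
Putting it together, IE_2: B < Na.

Na > B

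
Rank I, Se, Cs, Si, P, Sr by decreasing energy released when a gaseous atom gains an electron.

I > Se > Si > P > Cs > Sr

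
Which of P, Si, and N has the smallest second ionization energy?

The second ionization energy removes an electron from the +1 ion. For each element: P⁺ still has 4 valence electrons; Si⁺ still has 3 valence electrons; N⁺ still has 4 valence electrons.
All are still removing valence electrons, so compare the +1 ions as you would atoms: IE_2 generally rises across a period (higher Z_eff) and falls down a group (larger shell), subject to the usual subshell exceptions.
Valence configurations: P⁺ [Ne]3s²3p², Si⁺ [Ne]3s²3p¹, N⁺ [He]2s²2p².
Tabulated IE_2 (kJ/mol): P 1907, Si 1577, N 2856.
Hence IE_2: Si < P < N.

Si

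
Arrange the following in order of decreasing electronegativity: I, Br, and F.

F > Br > I

F is in period 2, group 17; Br is in period 4, group 17; I is in period 5, group 17.
EN rises left→right (higher Z_eff, smaller atoms) and falls top→bottom (larger, more shielded atoms).
All are in group 17, so electronegativity increases up the group.
So from highest to lowest: F > Br > I.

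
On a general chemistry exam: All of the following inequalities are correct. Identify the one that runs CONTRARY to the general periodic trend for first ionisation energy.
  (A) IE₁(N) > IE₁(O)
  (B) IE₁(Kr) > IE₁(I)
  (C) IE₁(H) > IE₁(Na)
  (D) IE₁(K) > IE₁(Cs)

(A)

The general trend: first ionisation energy increases across a period and decreases down a group.
(A) N (period 2, group 15) vs O (period 2, group 16): the stated order contradicts the simple trend.
(B) Kr (period 4, group 18) vs I (period 5, group 17): the stated order agrees with the simple trend.
(C) H (period 1, group 1) vs Na (period 3, group 1): the stated order agrees with the simple trend.
(D) K (period 4, group 1) vs Cs (period 6, group 1): the stated order agrees with the simple trend.
The exception is (A): pairing an electron in O's 2p⁴ costs repulsion energy, so O ionizes more easily than half-filled N (2p³).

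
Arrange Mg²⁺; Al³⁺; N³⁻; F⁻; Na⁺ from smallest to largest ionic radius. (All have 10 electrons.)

All of these have 10 electrons, so size is governed by nuclear charge alone: the more protons, the stronger the pull on the same electron cloud, and the smaller the ion.
Nuclear charges: Al³⁺ (Z=13), Mg²⁺ (Z=12), Na⁺ (Z=11), F⁻ (Z=9), N³⁻ (Z=7).
Smallest to largest: Al³⁺ < Mg²⁺ < Na⁺ < F⁻ < N³⁻.

Al³⁺ < Mg²⁺ < Na⁺ < F⁻ < N³⁻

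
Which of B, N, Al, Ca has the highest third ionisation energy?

Ca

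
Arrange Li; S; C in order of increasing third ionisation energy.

After 2 electrons have been removed, what remains? Li²⁺ is already 1 electron into the core; S²⁺ still has 4 valence electrons; C²⁺ still has 2 valence electrons.
Pulling an electron out of a noble-gas core costs far more than removing a remaining valence electron, so Li sits at the high end of IE_3.
Valence configurations: S²⁺ [Ne]3s²3p², C²⁺ [He]2s².
The numbers (kJ/mol): Li 11815, S 3357, C 4620.
So the third ionization energies run S < C < Li.

S < C < Li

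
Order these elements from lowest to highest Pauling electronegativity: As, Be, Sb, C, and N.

Atoms toward the upper right of the periodic table pull bonding electrons most strongly.
Here both period and group differ, so the two effects have to be weighed against each other.
Sb > Be: the two effects oppose for this pair; the across-period effect wins (2.05 vs 1.57).
As > Sb: As sits above Sb in group 15, so the down-group effect alone puts As higher.
C > As: period and group pull opposite ways; the down-group shift dominates (2.55 vs 2.18).
N > C: N lies to the right of C in period 2, so the across-period effect alone puts N higher.
Approximate values (Pauling): Be 1.57, C 2.55, N 3.04, As 2.18, Sb 2.05.
So from lowest to highest: Be < Sb < As < C < N.

Be < Sb < As < C < N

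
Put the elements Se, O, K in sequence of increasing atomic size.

O is in period 2, group 16; K is in period 4, group 1; Se is in period 4, group 16.
Across a period the added protons contract the valence shell; down a group each new principal shell makes the atom larger.
Neither a single period nor a single group — weigh both effects.
Se > O: Se sits below O in group 16, so the down-group effect alone puts Se larger.
K > Se: K lies to the left of Se in period 4, so the across-period effect alone puts K larger.
For reference (pm): O 63, K 196, Se 116.
So from smallest to largest: O < Se < K.

O < Se < K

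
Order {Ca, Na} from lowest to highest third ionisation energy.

Ca < Na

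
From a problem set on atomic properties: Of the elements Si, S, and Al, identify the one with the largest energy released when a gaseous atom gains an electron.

Al is in period 3, group 13; Si is in period 3, group 14; S is in period 3, group 16.
EA tends to increase across a period and decrease down a group, though the pattern is less regular than for IE or radius.
All lie in period 3, so electron affinity increases left to right.
The largest energy released when a gaseous atom gains an electron among these belongs to S.

S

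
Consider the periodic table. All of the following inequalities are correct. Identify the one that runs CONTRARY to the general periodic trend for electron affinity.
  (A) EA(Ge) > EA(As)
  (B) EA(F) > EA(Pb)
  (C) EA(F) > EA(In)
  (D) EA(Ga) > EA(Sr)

(A)

The general trend: electron affinity increases across a period and decreases down a group.
(A) Ge (period 4, group 14) vs As (period 4, group 15): the stated order contradicts the simple trend.
(B) F (period 2, group 17) vs Pb (period 6, group 14): the stated order agrees with the simple trend.
(C) F (period 2, group 17) vs In (period 5, group 13): the stated order agrees with the simple trend.
(D) Ga (period 4, group 13) vs Sr (period 5, group 2): the stated order agrees with the simple trend.
The exception is (A): adding an electron to As's half-filled 4p³ is unfavourable, so Ge (4p²) has the more exothermic EA.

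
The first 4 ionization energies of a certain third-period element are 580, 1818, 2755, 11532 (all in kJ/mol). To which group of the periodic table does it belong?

Group 13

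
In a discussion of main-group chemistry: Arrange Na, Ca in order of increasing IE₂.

The second ionization energy removes an electron from the +1 ion. For each element: Na⁺ is the bare [Ne] core; Ca⁺ still has 1 valence electron.
Breaking into a closed-shell core is much more expensive than removing a leftover valence electron — Na has the largest IE_2 here.
Tabulated IE_2 (kJ/mol): Na 4562, Ca 1145.
So the second ionization energies run Ca < Na.

Ca, Na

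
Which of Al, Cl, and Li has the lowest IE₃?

Al

IE_3 is the cost of taking one more electron from the +2 cation: Al²⁺ still has 1 valence electron; Cl²⁺ still has 5 valence electrons; Li²⁺ is already 1 electron into the core.
Breaking into a closed-shell core is much more expensive than removing a leftover valence electron — Li has the largest IE_3 here.
Valence configurations: Al²⁺ [Ne]3s¹, Cl²⁺ [Ne]3s²3p³.
The numbers (kJ/mol): Al 2745, Cl 3822, Li 11815.
Hence IE_3: Al < Cl < Li.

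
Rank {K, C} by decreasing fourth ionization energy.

IE_4 is the cost of taking one more electron from the +3 cation: K³⁺ is already 2 electrons into the core; C³⁺ still has 1 valence electron.
Usually core removal costs more than valence removal, but here the competition is close: a tightly held n=2 valence electron can cost more to remove than an n=3 core electron, so the actual values have to decide it.
The numbers (kJ/mol): K 5877, C 6223.
Hence IE_4: K < C.

C > K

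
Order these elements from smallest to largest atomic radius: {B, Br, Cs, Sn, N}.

N < B < Br < Sn < Cs

B is in period 2, group 13; N is in period 2, group 15; Br is in period 4, group 17; Sn is in period 5, group 14; Cs is in period 6, group 1.
Moving right in a period, electrons are added to the same shell under a stronger nuclear pull, so atoms get smaller; moving down, a new shell is opened and atoms get larger.
Here both period and group differ, so the two effects have to be weighed against each other.
B > N: both are in period 2; the period trend gives B the larger value.
Br > B: period and group pull opposite ways; the down-group shift dominates (114 vs 85 pm).
Sn > Br: relative to Br, both the across-period and down-group shifts push Sn's atomic radius up.
Cs > Sn: both effects reinforce here, so Cs is clearly the larger of the two.
Tabulated atomic radius (pm): B 85, N 71, Br 114, Sn 140, Cs 232.
So from smallest to largest: N < B < Br < Sn < Cs.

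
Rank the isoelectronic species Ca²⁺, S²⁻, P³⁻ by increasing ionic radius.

Ca²⁺ < S²⁻ < P³⁻

All of these have 18 electrons, so size is governed by nuclear charge alone: the more protons, the stronger the pull on the same electron cloud, and the smaller the ion.
Nuclear charges: Ca²⁺ (Z=20), S²⁻ (Z=16), P³⁻ (Z=15).
Smallest to largest: Ca²⁺ < S²⁻ < P³⁻.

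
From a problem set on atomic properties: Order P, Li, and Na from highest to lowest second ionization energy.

Consider each +1 ion: P⁺ still has 4 valence electrons; Li⁺ is the bare [He] core; Na⁺ is the bare [Ne] core.
Pulling an electron out of a noble-gas core costs far more than removing a remaining valence electron, so Na and Li sit at the high end of IE_2.
Tabulated IE_2 (kJ/mol): P 1907, Li 7298, Na 4562.
Hence IE_2: P < Na < Li.

Li > Na > P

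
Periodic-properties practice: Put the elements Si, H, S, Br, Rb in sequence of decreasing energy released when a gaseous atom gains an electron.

Br > S > Si > H > Rb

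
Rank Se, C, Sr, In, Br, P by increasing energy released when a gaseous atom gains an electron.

Sr < In < P < C < Se < Br

EA tends to increase across a period and decrease down a group, though the pattern is less regular than for IE or radius.
Neither a single period nor a single group — weigh both effects.
In > Sr: In lies to the right of Sr in period 5, so the across-period effect alone puts In higher.
P > In: both effects reinforce here, so P is clearly the higher of the two.
C > P: period and group pull opposite ways; the down-group shift dominates (122 vs 72 kJ/mol).
Se > C: period and group pull opposite ways; the across-period shift dominates (195 vs 122 kJ/mol).
Br > Se: both are in period 4; the period trend gives Br the larger value.
Approximate values (kJ/mol): C 122, P 72, Se 195, Br 325, Sr 5, In 29.
So from lowest to highest: Sr < In < P < C < Se < Br.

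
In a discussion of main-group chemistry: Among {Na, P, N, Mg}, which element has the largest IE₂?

Na

Consider each +1 ion: Na⁺ is the bare [Ne] core; P⁺ still has 4 valence electrons; N⁺ still has 4 valence electrons; Mg⁺ still has 1 valence electron.
Core electrons are held far more tightly than valence electrons, so Na tops the IE_2 order.
Valence configurations: P⁺ [Ne]3s²3p², N⁺ [He]2s²2p², Mg⁺ [Ne]3s¹.
Approximate IE_2 values (kJ/mol): Na 4562, P 1907, N 2856, Mg 1451.
Overall IE_2 order: Mg < P < N < Na.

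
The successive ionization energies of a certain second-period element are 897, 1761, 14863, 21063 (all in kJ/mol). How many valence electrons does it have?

2

Look for the largest jump between consecutive ionization energies: IE3/IE2 ≈ 8.4, far larger than any earlier ratio.
That jump marks the point where a core electron is being removed. So the atom has 2 valence electrons.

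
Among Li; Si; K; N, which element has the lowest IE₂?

Si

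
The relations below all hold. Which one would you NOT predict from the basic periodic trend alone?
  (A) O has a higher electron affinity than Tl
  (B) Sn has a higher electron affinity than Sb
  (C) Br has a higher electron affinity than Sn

The general trend: electron affinity increases across a period and decreases down a group.
(A) O (period 2, group 16) vs Tl (period 6, group 13): the stated order agrees with the simple trend.
(B) Sn (period 5, group 14) vs Sb (period 5, group 15): the stated order contradicts the simple trend.
(C) Br (period 4, group 17) vs Sn (period 5, group 14): the stated order agrees with the simple trend.
The exception is (B): adding an electron to Sb's half-filled 5p³ is unfavourable, so Sn has the more exothermic EA.

(B)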